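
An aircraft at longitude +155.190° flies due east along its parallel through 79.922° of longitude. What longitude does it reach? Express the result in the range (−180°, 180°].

Start at +155.190°; shift +79.922° → +235.112°.
+235.112° lies outside (−180°, 180°]; subtract 360° → -124.888°.

-124.888°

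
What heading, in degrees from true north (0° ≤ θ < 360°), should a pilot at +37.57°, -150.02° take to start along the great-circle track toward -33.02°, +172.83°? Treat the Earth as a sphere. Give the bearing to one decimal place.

Δλ = 172.83 − -150.02 = 322.85°; wrapped into (−180°, 180°]: -37.15°.
θ = atan2( sin Δλ · cos φ₂ , cos φ₁ · sin φ₂ − sin φ₁ · cos φ₂ · cos Δλ )
  = atan2(-0.50636, -0.83941) = -148.900° → normalised to [0°, 360°): 211.100°.

211.1°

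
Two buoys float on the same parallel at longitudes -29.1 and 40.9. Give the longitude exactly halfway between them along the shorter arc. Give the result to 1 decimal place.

Signed shortest Δλ from -29.1° to +40.9° is +70.0°.
Midpoint longitude = -29.1° + (+70.0°)/2 = -29.1° + 35.0° = +5.9°.

+5.9°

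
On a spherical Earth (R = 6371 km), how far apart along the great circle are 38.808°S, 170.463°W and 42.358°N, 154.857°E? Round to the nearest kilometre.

9681 km

Δλ = 154.857 − -170.463 = 325.320°; wrapped into (−180°, 180°]: -34.680°.
Δφ = 42.358 − -38.808 = 81.166°.
a = sin²(Δφ/2) + cos φ₁ · cos φ₂ · sin²(Δλ/2) = 0.474364.
c = 2·atan2(√a, √(1−a)) = 1.51950 rad → d = 6371·c ≈ 9680.74 km.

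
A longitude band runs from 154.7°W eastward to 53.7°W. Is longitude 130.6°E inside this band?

No

Band width going east from -154.7° to -53.7°: ((-53.7 − -154.7) mod 360) = 101.0°.
Offset of +130.6° east of the west edge: ((130.6 − -154.7) mod 360) = 285.3°.
285.3° > 101.0° ⇒ outside.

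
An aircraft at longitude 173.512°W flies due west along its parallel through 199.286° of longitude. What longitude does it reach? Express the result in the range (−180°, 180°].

Start at -173.512°; shift −199.286° → -372.798°.
-372.798° lies outside (−180°, 180°]; add 360° → -12.798°.

12.798°W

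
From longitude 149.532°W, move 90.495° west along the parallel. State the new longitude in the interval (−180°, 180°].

119.973°E

Start at -149.532°; shift −90.495° → -240.027°.
-240.027° lies outside (−180°, 180°]; add 360° → +119.973°.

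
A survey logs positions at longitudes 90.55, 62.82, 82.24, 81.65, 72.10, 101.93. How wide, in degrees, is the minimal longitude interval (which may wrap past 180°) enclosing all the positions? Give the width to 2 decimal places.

39.11°

Sort the longitudes: +62.82°, +72.10°, +81.65°, +82.24°, +90.55°, +101.93°.
Eastward gaps between consecutive values (wrapping around): 9.28°, 9.55°, 0.59°, 8.31°, 11.38°, 320.89°.
Largest gap = 320.89° ⇒ minimal covering band is its complement: 360° − 320.89° = 39.11°.
Band runs from +62.82° eastward to +101.93°.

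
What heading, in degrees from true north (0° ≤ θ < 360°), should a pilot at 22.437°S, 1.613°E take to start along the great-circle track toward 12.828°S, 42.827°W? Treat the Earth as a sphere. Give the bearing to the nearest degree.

Δλ = -42.827 − 1.613 = -44.440°.
θ = atan2( sin Δλ · cos φ₂ , cos φ₁ · sin φ₂ − sin φ₁ · cos φ₂ · cos Δλ )
  = atan2(-0.68269, 0.06049) = -84.937° → normalised to [0°, 360°): 275.063°.

275°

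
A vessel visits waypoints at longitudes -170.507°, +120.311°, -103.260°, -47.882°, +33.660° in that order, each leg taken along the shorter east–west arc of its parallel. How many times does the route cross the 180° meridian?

2

Leg 1: -170.507° → +120.311°, shortest Δλ = -69.182° (west) — crosses 180°.
Leg 2: +120.311° → -103.260°, shortest Δλ = 136.429° (east) — crosses 180°.
Leg 3: -103.260° → -47.882°, shortest Δλ = 55.378° (east) — does not cross 180°.
Leg 4: -47.882° → +33.660°, shortest Δλ = 81.542° (east) — does not cross 180°.
Total crossings: 2.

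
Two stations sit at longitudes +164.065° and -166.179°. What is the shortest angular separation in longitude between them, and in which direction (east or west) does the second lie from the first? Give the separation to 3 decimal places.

29.756° east

Raw difference: -166.179 − 164.065 = -330.244°.
Normalise into (−180°, 180°]: -330.244° + 360° = 29.756°.
Positive ⇒ the second point lies to the east; separation 29.756°.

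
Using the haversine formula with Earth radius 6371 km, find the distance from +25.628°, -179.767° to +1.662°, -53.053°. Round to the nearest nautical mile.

7310 nmi

Δλ = -53.053 − -179.767 = 126.714°.
Δφ = 1.662 − 25.628 = -23.966°.
a = sin²(Δφ/2) + cos φ₁ · cos φ₂ · sin²(Δλ/2) = 0.763118.
c = 2·atan2(√a, √(1−a)) = 2.12497 rad → d = 6371·c ≈ 13538.15 km ≈ 7310.02 nmi.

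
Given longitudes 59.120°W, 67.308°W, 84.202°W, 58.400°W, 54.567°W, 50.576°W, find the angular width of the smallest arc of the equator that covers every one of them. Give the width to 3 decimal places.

33.626°

Sort the longitudes: -84.202°, -67.308°, -59.120°, -58.400°, -54.567°, -50.576°.
Eastward gaps between consecutive values (wrapping around): 16.894°, 8.188°, 0.720°, 3.833°, 3.991°, 326.374°.
Largest gap = 326.374° ⇒ minimal covering band is its complement: 360° − 326.374° = 33.626°.
Band runs from -84.202° eastward to -50.576°.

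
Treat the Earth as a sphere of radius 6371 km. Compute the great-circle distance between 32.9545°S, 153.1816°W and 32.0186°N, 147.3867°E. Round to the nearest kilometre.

Δλ = 147.3867 − -153.1816 = 300.5683°; wrapped into (−180°, 180°]: -59.4317°.
Δφ = 32.0186 − -32.9545 = 64.9731°.
a = sin²(Δφ/2) + cos φ₁ · cos φ₂ · sin²(Δλ/2) = 0.463295.
c = 2·atan2(√a, √(1−a)) = 1.49732 rad → d = 6371·c ≈ 9539.43 km.

9539 km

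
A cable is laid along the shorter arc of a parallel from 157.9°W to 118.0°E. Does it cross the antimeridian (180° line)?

Naïve |118.0 − -157.9| = 275.9° > 180°, so the shorter arc goes the other way round — across 180°.
Signed shortest Δλ = ((118.0 − -157.9 + 180) mod 360) − 180 = -84.1°.
Going west by 84.1° from -157.9° passes through 180° before reaching +118.0°.

Yes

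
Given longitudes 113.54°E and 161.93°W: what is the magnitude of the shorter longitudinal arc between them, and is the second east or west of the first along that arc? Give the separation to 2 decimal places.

Raw difference: -161.93 − 113.54 = -275.47°.
Normalise into (−180°, 180°]: -275.47° + 360° = 84.53°.
Positive ⇒ the second point lies to the east; separation 84.53°.

84.53° east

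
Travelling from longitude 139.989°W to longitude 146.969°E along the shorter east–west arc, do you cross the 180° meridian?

Yes

Naïve |146.969 − -139.989| = 286.958° > 180°, so the shorter arc goes the other way round — across 180°.
Signed shortest Δλ = ((146.969 − -139.989 + 180) mod 360) − 180 = -73.042°.
Going west by 73.042° from -139.989° passes through 180° before reaching +146.969°.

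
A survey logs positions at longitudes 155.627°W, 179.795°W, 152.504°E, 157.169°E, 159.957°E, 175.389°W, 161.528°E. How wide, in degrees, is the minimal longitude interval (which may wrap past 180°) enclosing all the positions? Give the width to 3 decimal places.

Sort the longitudes: -179.795°, -175.389°, -155.627°, +152.504°, +157.169°, +159.957°, +161.528°.
Eastward gaps between consecutive values (wrapping around): 4.406°, 19.762°, 308.131°, 4.665°, 2.788°, 1.571°, 18.677°.
Largest gap = 308.131° ⇒ minimal covering band is its complement: 360° − 308.131° = 51.869°.
Band runs from +152.504° eastward to -155.627°, crossing the antimeridian.

51.869°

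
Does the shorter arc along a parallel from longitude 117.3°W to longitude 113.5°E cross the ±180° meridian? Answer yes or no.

Yes

Naïve |113.5 − -117.3| = 230.8° > 180°, so the shorter arc goes the other way round — across 180°.
Signed shortest Δλ = ((113.5 − -117.3 + 180) mod 360) − 180 = -129.2°.
Going west by 129.2° from -117.3° passes through 180° before reaching +113.5°.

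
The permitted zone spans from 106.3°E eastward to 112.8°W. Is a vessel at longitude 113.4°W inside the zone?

Band width going east from +106.3° to -112.8°: ((-112.8 − 106.3) mod 360) = 140.9°.
Offset of -113.4° east of the west edge: ((-113.4 − 106.3) mod 360) = 140.3°.
140.3° ≤ 140.9° ⇒ inside.

Yes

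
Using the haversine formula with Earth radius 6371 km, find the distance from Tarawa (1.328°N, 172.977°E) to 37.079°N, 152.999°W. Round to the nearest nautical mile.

Δλ = -152.999 − 172.977 = -325.976°; wrapped into (−180°, 180°]: 34.024°.
Δφ = 37.079 − 1.328 = 35.751°.
a = sin²(Δφ/2) + cos φ₁ · cos φ₂ · sin²(Δλ/2) = 0.162491.
c = 2·atan2(√a, √(1−a)) = 0.82981 rad → d = 6371·c ≈ 5286.69 km ≈ 2854.59 nmi.

2855 nmi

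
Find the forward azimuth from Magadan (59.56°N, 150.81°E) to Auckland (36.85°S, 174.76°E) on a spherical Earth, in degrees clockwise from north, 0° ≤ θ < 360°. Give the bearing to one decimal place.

160.8°

Δλ = 174.76 − 150.81 = 23.95°.
θ = atan2( sin Δλ · cos φ₂ , cos φ₁ · sin φ₂ − sin φ₁ · cos φ₂ · cos Δλ )
  = atan2(0.32484, -0.93435) = 160.829° → normalised to [0°, 360°): 160.829°.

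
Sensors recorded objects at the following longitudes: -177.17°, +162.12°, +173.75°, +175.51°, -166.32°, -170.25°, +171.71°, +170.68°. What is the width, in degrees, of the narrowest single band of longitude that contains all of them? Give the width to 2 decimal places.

31.56°

Sort the longitudes: -177.17°, -170.25°, -166.32°, +162.12°, +170.68°, +171.71°, +173.75°, +175.51°.
Eastward gaps between consecutive values (wrapping around): 6.92°, 3.93°, 328.44°, 8.56°, 1.03°, 2.04°, 1.76°, 7.32°.
Largest gap = 328.44° ⇒ minimal covering band is its complement: 360° − 328.44° = 31.56°.
Band runs from +162.12° eastward to -166.32°, crossing the antimeridian.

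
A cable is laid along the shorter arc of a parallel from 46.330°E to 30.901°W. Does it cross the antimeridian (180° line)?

No

Signed shortest Δλ = ((-30.901 − 46.330 + 180) mod 360) − 180 = -77.231°.
Going west by 77.231° from +46.330° reaches -30.901° without touching 180°.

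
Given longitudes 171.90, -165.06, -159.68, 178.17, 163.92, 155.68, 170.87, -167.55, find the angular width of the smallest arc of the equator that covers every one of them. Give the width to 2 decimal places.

44.64°

Sort the longitudes: -167.55°, -165.06°, -159.68°, +155.68°, +163.92°, +170.87°, +171.90°, +178.17°.
Eastward gaps between consecutive values (wrapping around): 2.49°, 5.38°, 315.36°, 8.24°, 6.95°, 1.03°, 6.27°, 14.28°.
Largest gap = 315.36° ⇒ minimal covering band is its complement: 360° − 315.36° = 44.64°.
Band runs from +155.68° eastward to -159.68°, crossing the antimeridian.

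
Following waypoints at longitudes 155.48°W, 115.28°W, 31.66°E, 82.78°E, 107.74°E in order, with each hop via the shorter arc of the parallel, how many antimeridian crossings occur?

Leg 1: -155.48° → -115.28°, shortest Δλ = 40.2° (east) — does not cross 180°.
Leg 2: -115.28° → +31.66°, shortest Δλ = 146.94° (east) — does not cross 180°.
Leg 3: +31.66° → +82.78°, shortest Δλ = 51.12° (east) — does not cross 180°.
Leg 4: +82.78° → +107.74°, shortest Δλ = 24.96° (east) — does not cross 180°.
Total crossings: 0.

0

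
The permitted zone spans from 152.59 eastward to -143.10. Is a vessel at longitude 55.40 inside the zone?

No

Band width going east from +152.59° to -143.10°: ((-143.10 − 152.59) mod 360) = 64.31°.
Offset of +55.40° east of the west edge: ((55.40 − 152.59) mod 360) = 262.81°.
262.81° > 64.31° ⇒ outside.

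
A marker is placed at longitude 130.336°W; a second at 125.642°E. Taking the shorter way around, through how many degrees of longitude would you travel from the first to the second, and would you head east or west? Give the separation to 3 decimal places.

Raw difference: 125.642 − -130.336 = 255.978°.
Normalise into (−180°, 180°]: 255.978° − 360° = -104.022°.
Negative ⇒ the second point lies to the west; separation 104.022°.

104.022° west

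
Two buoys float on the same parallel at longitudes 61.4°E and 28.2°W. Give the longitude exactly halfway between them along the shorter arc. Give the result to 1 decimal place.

Signed shortest Δλ from +61.4° to -28.2° is -89.6°.
Midpoint longitude = +61.4° + (-89.6°)/2 = +61.4° − 44.8° = +16.6°.

16.6°E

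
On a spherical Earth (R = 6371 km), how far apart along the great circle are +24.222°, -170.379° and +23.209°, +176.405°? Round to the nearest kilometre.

1350 km

Δλ = 176.405 − -170.379 = 346.784°; wrapped into (−180°, 180°]: -13.216°.
Δφ = 23.209 − 24.222 = -1.013°.
a = sin²(Δφ/2) + cos φ₁ · cos φ₂ · sin²(Δλ/2) = 0.011177.
c = 2·atan2(√a, √(1−a)) = 0.21184 rad → d = 6371·c ≈ 1349.65 km.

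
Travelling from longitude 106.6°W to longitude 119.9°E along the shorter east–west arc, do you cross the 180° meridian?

Yes

Naïve |119.9 − -106.6| = 226.5° > 180°, so the shorter arc goes the other way round — across 180°.
Signed shortest Δλ = ((119.9 − -106.6 + 180) mod 360) − 180 = -133.5°.
Going west by 133.5° from -106.6° passes through 180° before reaching +119.9°.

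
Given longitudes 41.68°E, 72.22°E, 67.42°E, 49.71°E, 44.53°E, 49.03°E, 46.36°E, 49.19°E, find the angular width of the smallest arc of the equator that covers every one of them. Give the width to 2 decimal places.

30.54°

Sort the longitudes: +41.68°, +44.53°, +46.36°, +49.03°, +49.19°, +49.71°, +67.42°, +72.22°.
Eastward gaps between consecutive values (wrapping around): 2.85°, 1.83°, 2.67°, 0.16°, 0.52°, 17.71°, 4.80°, 329.46°.
Largest gap = 329.46° ⇒ minimal covering band is its complement: 360° − 329.46° = 30.54°.
Band runs from +41.68° eastward to +72.22°.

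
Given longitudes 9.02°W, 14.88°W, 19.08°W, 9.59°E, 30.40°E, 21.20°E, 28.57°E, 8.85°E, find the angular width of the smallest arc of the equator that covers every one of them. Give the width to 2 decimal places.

49.48°

Sort the longitudes: -19.08°, -14.88°, -9.02°, +8.85°, +9.59°, +21.20°, +28.57°, +30.40°.
Eastward gaps between consecutive values (wrapping around): 4.20°, 5.86°, 17.87°, 0.74°, 11.61°, 7.37°, 1.83°, 310.52°.
Largest gap = 310.52° ⇒ minimal covering band is its complement: 360° − 310.52° = 49.48°.
Band runs from -19.08° eastward to +30.40°.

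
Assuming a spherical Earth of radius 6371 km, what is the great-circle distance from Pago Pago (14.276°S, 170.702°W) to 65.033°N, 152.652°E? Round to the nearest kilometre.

9340 km

Δλ = 152.652 − -170.702 = 323.354°; wrapped into (−180°, 180°]: -36.646°.
Δφ = 65.033 − -14.276 = 79.309°.
a = sin²(Δφ/2) + cos φ₁ · cos φ₂ · sin²(Δλ/2) = 0.447672.
c = 2·atan2(√a, √(1−a)) = 1.46595 rad → d = 6371·c ≈ 9339.55 km.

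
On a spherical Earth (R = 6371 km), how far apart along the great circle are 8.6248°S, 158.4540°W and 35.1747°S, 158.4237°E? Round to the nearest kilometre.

5276 km

Δλ = 158.4237 − -158.4540 = 316.8777°; wrapped into (−180°, 180°]: -43.1223°.
Δφ = -35.1747 − -8.6248 = -26.5499°.
a = sin²(Δφ/2) + cos φ₁ · cos φ₂ · sin²(Δλ/2) = 0.161870.
c = 2·atan2(√a, √(1−a)) = 0.82812 rad → d = 6371·c ≈ 5275.97 km.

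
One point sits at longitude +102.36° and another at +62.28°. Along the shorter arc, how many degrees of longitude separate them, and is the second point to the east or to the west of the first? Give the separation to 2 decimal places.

40.08° west

Raw difference: 62.28 − 102.36 = -40.08°.
Normalise into (−180°, 180°]: -40.08° stays -40.08°.
Negative ⇒ the second point lies to the west; separation 40.08°.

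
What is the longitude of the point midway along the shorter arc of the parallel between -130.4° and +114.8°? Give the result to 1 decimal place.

Signed shortest Δλ from -130.4° to +114.8° is -114.8°.
Midpoint longitude = -130.4° + (-114.8°)/2 = -130.4° − 57.4° = -187.8°.
Normalise into (−180°, 180°]: +172.2°.
(The naïve average (-130.4 + +114.8)/2 = -7.8° is on the wrong side of the globe.)

+172.2°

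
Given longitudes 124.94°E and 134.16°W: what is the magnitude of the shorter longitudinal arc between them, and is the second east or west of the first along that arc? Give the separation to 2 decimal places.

100.90° east

Raw difference: -134.16 − 124.94 = -259.1°.
Normalise into (−180°, 180°]: -259.1° + 360° = 100.9°.
Positive ⇒ the second point lies to the east; separation 100.90°.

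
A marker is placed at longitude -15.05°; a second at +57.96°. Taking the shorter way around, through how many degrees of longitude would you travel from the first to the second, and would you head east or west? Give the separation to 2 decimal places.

73.01° east

Raw difference: 57.96 − -15.05 = 73.01°.
Normalise into (−180°, 180°]: 73.01° stays 73.01°.
Positive ⇒ the second point lies to the east; separation 73.01°.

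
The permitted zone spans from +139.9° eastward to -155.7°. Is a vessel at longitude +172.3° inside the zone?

Yes

Band width going east from +139.9° to -155.7°: ((-155.7 − 139.9) mod 360) = 64.4°.
Offset of +172.3° east of the west edge: ((172.3 − 139.9) mod 360) = 32.4°.
32.4° ≤ 64.4° ⇒ inside.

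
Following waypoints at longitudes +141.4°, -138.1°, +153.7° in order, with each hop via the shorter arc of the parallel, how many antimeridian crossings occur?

Leg 1: +141.4° → -138.1°, shortest Δλ = 80.5° (east) — crosses 180°.
Leg 2: -138.1° → +153.7°, shortest Δλ = -68.2° (west) — crosses 180°.
Total crossings: 2.

2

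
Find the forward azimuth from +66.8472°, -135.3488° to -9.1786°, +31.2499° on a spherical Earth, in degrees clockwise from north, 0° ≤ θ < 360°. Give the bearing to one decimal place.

Δλ = 31.2499 − -135.3488 = 166.5987°.
θ = atan2( sin Δλ · cos φ₂ , cos φ₁ · sin φ₂ − sin φ₁ · cos φ₂ · cos Δλ )
  = atan2(0.22880, 0.82025) = 15.586° → normalised to [0°, 360°): 15.586°.

15.6°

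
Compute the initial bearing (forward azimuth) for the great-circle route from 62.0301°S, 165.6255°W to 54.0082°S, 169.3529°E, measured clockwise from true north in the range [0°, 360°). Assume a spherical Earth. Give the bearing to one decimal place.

Δλ = 169.3529 − -165.6255 = 334.9784°; wrapped into (−180°, 180°]: -25.0216°.
θ = atan2( sin Δλ · cos φ₂ , cos φ₁ · sin φ₂ − sin φ₁ · cos φ₂ · cos Δλ )
  = atan2(-0.24856, 0.09084) = -69.924° → normalised to [0°, 360°): 290.076°.

290.1°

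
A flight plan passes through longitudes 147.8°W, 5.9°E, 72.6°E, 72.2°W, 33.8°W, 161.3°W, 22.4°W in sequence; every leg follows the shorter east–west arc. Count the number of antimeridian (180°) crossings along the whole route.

0

Leg 1: -147.8° → +5.9°, shortest Δλ = 153.7° (east) — does not cross 180°.
Leg 2: +5.9° → +72.6°, shortest Δλ = 66.7° (east) — does not cross 180°.
Leg 3: +72.6° → -72.2°, shortest Δλ = -144.8° (west) — does not cross 180°.
Leg 4: -72.2° → -33.8°, shortest Δλ = 38.4° (east) — does not cross 180°.
Leg 5: -33.8° → -161.3°, shortest Δλ = -127.5° (west) — does not cross 180°.
Leg 6: -161.3° → -22.4°, shortest Δλ = 138.9° (east) — does not cross 180°.
Total crossings: 0.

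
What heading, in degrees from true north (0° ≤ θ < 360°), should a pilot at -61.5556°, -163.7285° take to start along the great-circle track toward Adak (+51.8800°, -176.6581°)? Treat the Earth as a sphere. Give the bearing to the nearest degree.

Δλ = -176.6581 − -163.7285 = -12.9296°.
θ = atan2( sin Δλ · cos φ₂ , cos φ₁ · sin φ₂ − sin φ₁ · cos φ₂ · cos Δλ )
  = atan2(-0.13813, 0.90375) = -8.690° → normalised to [0°, 360°): 351.310°.

351°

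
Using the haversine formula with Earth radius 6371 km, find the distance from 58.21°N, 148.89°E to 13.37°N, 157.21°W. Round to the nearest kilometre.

Δλ = -157.21 − 148.89 = -306.10°; wrapped into (−180°, 180°]: 53.90°.
Δφ = 13.37 − 58.21 = -44.84°.
a = sin²(Δφ/2) + cos φ₁ · cos φ₂ · sin²(Δλ/2) = 0.250735.
c = 2·atan2(√a, √(1−a)) = 1.04889 rad → d = 6371·c ≈ 6682.51 km.

6683 km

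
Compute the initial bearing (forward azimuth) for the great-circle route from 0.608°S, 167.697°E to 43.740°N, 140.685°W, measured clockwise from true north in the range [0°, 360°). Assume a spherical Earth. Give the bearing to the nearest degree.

Δλ = -140.685 − 167.697 = -308.382°; wrapped into (−180°, 180°]: 51.618°.
θ = atan2( sin Δλ · cos φ₂ , cos φ₁ · sin φ₂ − sin φ₁ · cos φ₂ · cos Δλ )
  = atan2(0.56635, 0.69611) = 39.131° → normalised to [0°, 360°): 39.131°.

39°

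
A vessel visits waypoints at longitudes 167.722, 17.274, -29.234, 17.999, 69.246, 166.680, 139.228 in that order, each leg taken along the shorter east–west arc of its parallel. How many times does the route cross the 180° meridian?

Leg 1: +167.722° → +17.274°, shortest Δλ = -150.448° (west) — does not cross 180°.
Leg 2: +17.274° → -29.234°, shortest Δλ = -46.508° (west) — does not cross 180°.
Leg 3: -29.234° → +17.999°, shortest Δλ = 47.233° (east) — does not cross 180°.
Leg 4: +17.999° → +69.246°, shortest Δλ = 51.247° (east) — does not cross 180°.
Leg 5: +69.246° → +166.680°, shortest Δλ = 97.434° (east) — does not cross 180°.
Leg 6: +166.680° → +139.228°, shortest Δλ = -27.452° (west) — does not cross 180°.
Total crossings: 0.

0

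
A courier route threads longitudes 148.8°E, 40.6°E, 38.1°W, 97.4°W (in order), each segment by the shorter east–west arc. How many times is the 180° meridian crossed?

0

Leg 1: +148.8° → +40.6°, shortest Δλ = -108.2° (west) — does not cross 180°.
Leg 2: +40.6° → -38.1°, shortest Δλ = -78.7° (west) — does not cross 180°.
Leg 3: -38.1° → -97.4°, shortest Δλ = -59.3° (west) — does not cross 180°.
Total crossings: 0.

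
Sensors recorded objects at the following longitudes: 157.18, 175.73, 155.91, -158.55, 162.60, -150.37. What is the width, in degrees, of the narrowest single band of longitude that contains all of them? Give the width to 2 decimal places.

Sort the longitudes: -158.55°, -150.37°, +155.91°, +157.18°, +162.60°, +175.73°.
Eastward gaps between consecutive values (wrapping around): 8.18°, 306.28°, 1.27°, 5.42°, 13.13°, 25.72°.
Largest gap = 306.28° ⇒ minimal covering band is its complement: 360° − 306.28° = 53.72°.
Band runs from +155.91° eastward to -150.37°, crossing the antimeridian.

53.72°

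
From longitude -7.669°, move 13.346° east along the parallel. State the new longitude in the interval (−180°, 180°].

Start at -7.669°; shift +13.346° → +5.677°.
+5.677° already lies in (−180°, 180°].

+5.677°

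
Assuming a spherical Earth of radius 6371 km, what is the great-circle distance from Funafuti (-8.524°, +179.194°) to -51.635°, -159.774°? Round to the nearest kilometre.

5164 km

Δλ = -159.774 − 179.194 = -338.968°; wrapped into (−180°, 180°]: 21.032°.
Δφ = -51.635 − -8.524 = -43.111°.
a = sin²(Δφ/2) + cos φ₁ · cos φ₂ · sin²(Δλ/2) = 0.155431.
c = 2·atan2(√a, √(1−a)) = 0.81050 rad → d = 6371·c ≈ 5163.67 km.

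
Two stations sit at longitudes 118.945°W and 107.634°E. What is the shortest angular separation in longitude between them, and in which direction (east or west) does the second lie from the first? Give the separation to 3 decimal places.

Raw difference: 107.634 − -118.945 = 226.579°.
Normalise into (−180°, 180°]: 226.579° − 360° = -133.421°.
Negative ⇒ the second point lies to the west; separation 133.421°.

133.421° west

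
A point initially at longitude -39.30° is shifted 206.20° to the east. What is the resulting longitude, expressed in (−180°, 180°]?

+166.90°

Start at -39.30°; shift +206.20° → +166.90°.
+166.90° already lies in (−180°, 180°].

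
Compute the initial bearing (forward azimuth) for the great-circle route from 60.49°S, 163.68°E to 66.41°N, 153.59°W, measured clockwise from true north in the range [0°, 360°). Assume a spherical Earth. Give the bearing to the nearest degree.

21°

Δλ = -153.59 − 163.68 = -317.27°; wrapped into (−180°, 180°]: 42.73°.
θ = atan2( sin Δλ · cos φ₂ , cos φ₁ · sin φ₂ − sin φ₁ · cos φ₂ · cos Δλ )
  = atan2(0.27155, 0.70724) = 21.004° → normalised to [0°, 360°): 21.004°.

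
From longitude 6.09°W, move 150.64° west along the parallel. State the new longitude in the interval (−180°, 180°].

156.73°W

Start at -6.09°; shift −150.64° → -156.73°.
-156.73° already lies in (−180°, 180°].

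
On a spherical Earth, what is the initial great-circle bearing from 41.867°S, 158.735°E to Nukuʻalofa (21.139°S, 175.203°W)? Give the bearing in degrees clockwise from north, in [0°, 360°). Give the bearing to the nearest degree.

55°

Δλ = -175.203 − 158.735 = -333.938°; wrapped into (−180°, 180°]: 26.062°.
θ = atan2( sin Δλ · cos φ₂ , cos φ₁ · sin φ₂ − sin φ₁ · cos φ₂ · cos Δλ )
  = atan2(0.40978, 0.29064) = 54.654° → normalised to [0°, 360°): 54.654°.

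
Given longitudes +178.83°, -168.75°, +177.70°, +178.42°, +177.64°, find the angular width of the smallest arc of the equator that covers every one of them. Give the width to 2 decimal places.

Sort the longitudes: -168.75°, +177.64°, +177.70°, +178.42°, +178.83°.
Eastward gaps between consecutive values (wrapping around): 346.39°, 0.06°, 0.72°, 0.41°, 12.42°.
Largest gap = 346.39° ⇒ minimal covering band is its complement: 360° − 346.39° = 13.61°.
Band runs from +177.64° eastward to -168.75°, crossing the antimeridian.

13.61°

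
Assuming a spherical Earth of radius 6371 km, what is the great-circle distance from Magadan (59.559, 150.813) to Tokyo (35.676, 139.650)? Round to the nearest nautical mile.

1499 nmi

Δλ = 139.650 − 150.813 = -11.163°.
Δφ = 35.676 − 59.559 = -23.883°.
a = sin²(Δφ/2) + cos φ₁ · cos φ₂ · sin²(Δλ/2) = 0.046706.
c = 2·atan2(√a, √(1−a)) = 0.43567 rad → d = 6371·c ≈ 2775.65 km ≈ 1498.73 nmi.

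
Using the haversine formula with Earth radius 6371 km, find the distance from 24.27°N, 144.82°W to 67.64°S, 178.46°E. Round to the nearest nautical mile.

5756 nmi

Δλ = 178.46 − -144.82 = 323.28°; wrapped into (−180°, 180°]: -36.72°.
Δφ = -67.64 − 24.27 = -91.91°.
a = sin²(Δφ/2) + cos φ₁ · cos φ₂ · sin²(Δλ/2) = 0.551073.
c = 2·atan2(√a, √(1−a)) = 1.67312 rad → d = 6371·c ≈ 10659.46 km ≈ 5755.65 nmi.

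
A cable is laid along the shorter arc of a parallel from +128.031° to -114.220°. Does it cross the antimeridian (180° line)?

Naïve |-114.220 − 128.031| = 242.251° > 180°, so the shorter arc goes the other way round — across 180°.
Signed shortest Δλ = ((-114.220 − 128.031 + 180) mod 360) − 180 = 117.749°.
Going east by 117.749° from +128.031° passes through 180° before reaching -114.220°.

Yes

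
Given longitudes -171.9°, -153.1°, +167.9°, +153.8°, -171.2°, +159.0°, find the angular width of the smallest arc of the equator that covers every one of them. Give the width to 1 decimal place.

53.1°

Sort the longitudes: -171.9°, -171.2°, -153.1°, +153.8°, +159.0°, +167.9°.
Eastward gaps between consecutive values (wrapping around): 0.7°, 18.1°, 306.9°, 5.2°, 8.9°, 20.2°.
Largest gap = 306.9° ⇒ minimal covering band is its complement: 360° − 306.9° = 53.1°.
Band runs from +153.8° eastward to -153.1°, crossing the antimeridian.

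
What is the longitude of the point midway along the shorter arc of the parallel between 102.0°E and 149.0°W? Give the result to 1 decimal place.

156.5°E

Signed shortest Δλ from +102.0° to -149.0° is +109.0°.
Midpoint longitude = +102.0° + (+109.0°)/2 = +102.0° + 54.5° = +156.5°.
(The naïve average (+102.0 + -149.0)/2 = -23.5° is on the wrong side of the globe.)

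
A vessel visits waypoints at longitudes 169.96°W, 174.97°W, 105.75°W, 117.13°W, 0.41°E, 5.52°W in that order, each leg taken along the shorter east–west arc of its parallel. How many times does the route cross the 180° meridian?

Leg 1: -169.96° → -174.97°, shortest Δλ = -5.01° (west) — does not cross 180°.
Leg 2: -174.97° → -105.75°, shortest Δλ = 69.22° (east) — does not cross 180°.
Leg 3: -105.75° → -117.13°, shortest Δλ = -11.38° (west) — does not cross 180°.
Leg 4: -117.13° → +0.41°, shortest Δλ = 117.54° (east) — does not cross 180°.
Leg 5: +0.41° → -5.52°, shortest Δλ = -5.93° (west) — does not cross 180°.
Total crossings: 0.

0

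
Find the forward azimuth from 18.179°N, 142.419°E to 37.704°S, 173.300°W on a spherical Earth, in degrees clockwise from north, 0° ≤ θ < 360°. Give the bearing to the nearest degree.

144°

Δλ = -173.300 − 142.419 = -315.719°; wrapped into (−180°, 180°]: 44.281°.
θ = atan2( sin Δλ · cos φ₂ , cos φ₁ · sin φ₂ − sin φ₁ · cos φ₂ · cos Δλ )
  = atan2(0.55238, -0.75777) = 143.910° → normalised to [0°, 360°): 143.910°.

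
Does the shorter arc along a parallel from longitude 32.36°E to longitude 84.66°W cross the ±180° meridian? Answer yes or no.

No

Signed shortest Δλ = ((-84.66 − 32.36 + 180) mod 360) − 180 = -117.02°.
Going west by 117.02° from +32.36° reaches -84.66° without touching 180°.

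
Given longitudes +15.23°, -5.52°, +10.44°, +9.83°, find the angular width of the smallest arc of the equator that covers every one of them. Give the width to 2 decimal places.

Sort the longitudes: -5.52°, +9.83°, +10.44°, +15.23°.
Eastward gaps between consecutive values (wrapping around): 15.35°, 0.61°, 4.79°, 339.25°.
Largest gap = 339.25° ⇒ minimal covering band is its complement: 360° − 339.25° = 20.75°.
Band runs from -5.52° eastward to +15.23°.

20.75°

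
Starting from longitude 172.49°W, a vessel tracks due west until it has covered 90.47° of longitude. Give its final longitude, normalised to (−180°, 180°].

97.04°E

Start at -172.49°; shift −90.47° → -262.96°.
-262.96° lies outside (−180°, 180°]; add 360° → +97.04°.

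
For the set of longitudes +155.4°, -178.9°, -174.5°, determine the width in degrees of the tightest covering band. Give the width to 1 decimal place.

30.1°

Sort the longitudes: -178.9°, -174.5°, +155.4°.
Eastward gaps between consecutive values (wrapping around): 4.4°, 329.9°, 25.7°.
Largest gap = 329.9° ⇒ minimal covering band is its complement: 360° − 329.9° = 30.1°.
Band runs from +155.4° eastward to -174.5°, crossing the antimeridian.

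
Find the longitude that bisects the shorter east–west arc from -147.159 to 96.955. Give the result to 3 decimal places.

Signed shortest Δλ from -147.159° to +96.955° is -115.886°.
Midpoint longitude = -147.159° + (-115.886°)/2 = -147.159° − 57.943° = -205.102°.
Normalise into (−180°, 180°]: +154.898°.
(The naïve average (-147.159 + +96.955)/2 = -25.102° is on the wrong side of the globe.)

+154.898°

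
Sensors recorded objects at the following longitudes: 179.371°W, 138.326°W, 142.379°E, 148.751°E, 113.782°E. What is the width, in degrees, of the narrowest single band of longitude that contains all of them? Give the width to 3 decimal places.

107.892°

Sort the longitudes: -179.371°, -138.326°, +113.782°, +142.379°, +148.751°.
Eastward gaps between consecutive values (wrapping around): 41.045°, 252.108°, 28.597°, 6.372°, 31.878°.
Largest gap = 252.108° ⇒ minimal covering band is its complement: 360° − 252.108° = 107.892°.
Band runs from +113.782° eastward to -138.326°, crossing the antimeridian.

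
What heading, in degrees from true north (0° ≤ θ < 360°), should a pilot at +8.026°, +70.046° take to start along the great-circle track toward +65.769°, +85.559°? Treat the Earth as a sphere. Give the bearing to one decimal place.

7.4°

Δλ = 85.559 − 70.046 = 15.513°.
θ = atan2( sin Δλ · cos φ₂ , cos φ₁ · sin φ₂ − sin φ₁ · cos φ₂ · cos Δλ )
  = atan2(0.10977, 0.84775) = 7.378° → normalised to [0°, 360°): 7.378°.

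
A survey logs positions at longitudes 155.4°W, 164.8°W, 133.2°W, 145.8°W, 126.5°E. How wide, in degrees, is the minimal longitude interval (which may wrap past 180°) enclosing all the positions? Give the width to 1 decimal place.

100.3°

Sort the longitudes: -164.8°, -155.4°, -145.8°, -133.2°, +126.5°.
Eastward gaps between consecutive values (wrapping around): 9.4°, 9.6°, 12.6°, 259.7°, 68.7°.
Largest gap = 259.7° ⇒ minimal covering band is its complement: 360° − 259.7° = 100.3°.
Band runs from +126.5° eastward to -133.2°, crossing the antimeridian.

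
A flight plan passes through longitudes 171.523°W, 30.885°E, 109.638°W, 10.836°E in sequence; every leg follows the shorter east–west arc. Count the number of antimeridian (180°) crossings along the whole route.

1

Leg 1: -171.523° → +30.885°, shortest Δλ = -157.592° (west) — crosses 180°.
Leg 2: +30.885° → -109.638°, shortest Δλ = -140.523° (west) — does not cross 180°.
Leg 3: -109.638° → +10.836°, shortest Δλ = 120.474° (east) — does not cross 180°.
Total crossings: 1.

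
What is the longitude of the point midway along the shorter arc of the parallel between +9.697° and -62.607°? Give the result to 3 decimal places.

Signed shortest Δλ from +9.697° to -62.607° is -72.304°.
Midpoint longitude = +9.697° + (-72.304°)/2 = +9.697° − 36.152° = -26.455°.

-26.455°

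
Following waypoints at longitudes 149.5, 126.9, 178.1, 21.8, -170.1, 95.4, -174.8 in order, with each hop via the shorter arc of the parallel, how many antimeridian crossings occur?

Leg 1: +149.5° → +126.9°, shortest Δλ = -22.6° (west) — does not cross 180°.
Leg 2: +126.9° → +178.1°, shortest Δλ = 51.2° (east) — does not cross 180°.
Leg 3: +178.1° → +21.8°, shortest Δλ = -156.3° (west) — does not cross 180°.
Leg 4: +21.8° → -170.1°, shortest Δλ = 168.1° (east) — crosses 180°.
Leg 5: -170.1° → +95.4°, shortest Δλ = -94.5° (west) — crosses 180°.
Leg 6: +95.4° → -174.8°, shortest Δλ = 89.8° (east) — crosses 180°.
Total crossings: 3.

3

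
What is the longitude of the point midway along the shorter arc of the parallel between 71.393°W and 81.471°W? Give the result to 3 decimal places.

Signed shortest Δλ from -71.393° to -81.471° is -10.078°.
Midpoint longitude = -71.393° + (-10.078°)/2 = -71.393° − 5.039° = -76.432°.

76.432°W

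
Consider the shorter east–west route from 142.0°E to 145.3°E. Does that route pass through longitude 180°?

Signed shortest Δλ = ((145.3 − 142.0 + 180) mod 360) − 180 = 3.3°.
Going east by 3.3° from +142.0° reaches +145.3° without touching 180°.

No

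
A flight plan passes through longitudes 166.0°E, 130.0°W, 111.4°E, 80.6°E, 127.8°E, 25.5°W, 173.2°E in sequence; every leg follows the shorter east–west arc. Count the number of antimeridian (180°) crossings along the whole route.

Leg 1: +166.0° → -130.0°, shortest Δλ = 64.0° (east) — crosses 180°.
Leg 2: -130.0° → +111.4°, shortest Δλ = -118.6° (west) — crosses 180°.
Leg 3: +111.4° → +80.6°, shortest Δλ = -30.8° (west) — does not cross 180°.
Leg 4: +80.6° → +127.8°, shortest Δλ = 47.2° (east) — does not cross 180°.
Leg 5: +127.8° → -25.5°, shortest Δλ = -153.3° (west) — does not cross 180°.
Leg 6: -25.5° → +173.2°, shortest Δλ = -161.3° (west) — crosses 180°.
Total crossings: 3.

3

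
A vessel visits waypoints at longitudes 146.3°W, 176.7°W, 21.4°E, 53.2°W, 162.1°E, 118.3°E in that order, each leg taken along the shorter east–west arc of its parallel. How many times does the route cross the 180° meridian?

2

Leg 1: -146.3° → -176.7°, shortest Δλ = -30.4° (west) — does not cross 180°.
Leg 2: -176.7° → +21.4°, shortest Δλ = -161.9° (west) — crosses 180°.
Leg 3: +21.4° → -53.2°, shortest Δλ = -74.6° (west) — does not cross 180°.
Leg 4: -53.2° → +162.1°, shortest Δλ = -144.7° (west) — crosses 180°.
Leg 5: +162.1° → +118.3°, shortest Δλ = -43.8° (west) — does not cross 180°.
Total crossings: 2.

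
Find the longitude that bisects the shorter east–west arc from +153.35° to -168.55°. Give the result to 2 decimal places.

Signed shortest Δλ from +153.35° to -168.55° is +38.10°.
Midpoint longitude = +153.35° + (+38.10°)/2 = +153.35° + 19.05° = +172.40°.
(The naïve average (+153.35 + -168.55)/2 = -7.6° is on the wrong side of the globe.)

+172.40°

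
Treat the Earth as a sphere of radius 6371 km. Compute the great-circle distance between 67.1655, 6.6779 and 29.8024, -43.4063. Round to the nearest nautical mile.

Δλ = -43.4063 − 6.6779 = -50.0842°.
Δφ = 29.8024 − 67.1655 = -37.3631°.
a = sin²(Δφ/2) + cos φ₁ · cos φ₂ · sin²(Δλ/2) = 0.162932.
c = 2·atan2(√a, √(1−a)) = 0.83100 rad → d = 6371·c ≈ 5294.31 km ≈ 2858.70 nmi.

2859 nmi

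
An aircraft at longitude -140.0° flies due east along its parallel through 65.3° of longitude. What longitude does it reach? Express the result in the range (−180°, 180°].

-74.7°

Start at -140.0°; shift +65.3° → -74.7°.
-74.7° already lies in (−180°, 180°].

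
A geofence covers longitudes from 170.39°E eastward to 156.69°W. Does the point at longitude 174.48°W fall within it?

Band width going east from +170.39° to -156.69°: ((-156.69 − 170.39) mod 360) = 32.92°.
Offset of -174.48° east of the west edge: ((-174.48 − 170.39) mod 360) = 15.13°.
15.13° ≤ 32.92° ⇒ inside.

Yes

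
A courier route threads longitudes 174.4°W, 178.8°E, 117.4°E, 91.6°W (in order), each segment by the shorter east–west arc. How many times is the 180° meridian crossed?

2

Leg 1: -174.4° → +178.8°, shortest Δλ = -6.8° (west) — crosses 180°.
Leg 2: +178.8° → +117.4°, shortest Δλ = -61.4° (west) — does not cross 180°.
Leg 3: +117.4° → -91.6°, shortest Δλ = 151.0° (east) — crosses 180°.
Total crossings: 2.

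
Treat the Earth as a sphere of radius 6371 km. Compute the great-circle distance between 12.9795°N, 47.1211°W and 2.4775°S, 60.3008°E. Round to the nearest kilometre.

11957 km

Δλ = 60.3008 − -47.1211 = 107.4219°.
Δφ = -2.4775 − 12.9795 = -15.4570°.
a = sin²(Δφ/2) + cos φ₁ · cos φ₂ · sin²(Δλ/2) = 0.650596.
c = 2·atan2(√a, √(1−a)) = 1.87674 rad → d = 6371·c ≈ 11956.70 km.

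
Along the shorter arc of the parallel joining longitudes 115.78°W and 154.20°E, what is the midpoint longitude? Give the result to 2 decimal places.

160.79°W

Signed shortest Δλ from -115.78° to +154.20° is -90.02°.
Midpoint longitude = -115.78° + (-90.02°)/2 = -115.78° − 45.01° = -160.79°.
(The naïve average (-115.78 + +154.20)/2 = 19.21° is on the wrong side of the globe.)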